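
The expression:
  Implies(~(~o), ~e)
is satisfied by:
  {e: False, o: False}
  {o: True, e: False}
  {e: True, o: False}


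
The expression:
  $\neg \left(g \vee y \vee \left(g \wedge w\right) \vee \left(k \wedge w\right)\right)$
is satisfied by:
  {g: False, y: False, w: False, k: False}
  {k: True, g: False, y: False, w: False}
  {w: True, g: False, y: False, k: False}


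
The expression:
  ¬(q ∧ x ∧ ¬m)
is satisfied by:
  {m: True, q: False, x: False}
  {q: False, x: False, m: False}
  {x: True, m: True, q: False}
  {x: True, q: False, m: False}
  {m: True, q: True, x: False}
  {q: True, m: False, x: False}
  {x: True, q: True, m: True}


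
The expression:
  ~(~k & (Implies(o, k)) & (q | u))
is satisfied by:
  {k: True, o: True, u: False, q: False}
  {k: True, o: True, q: True, u: False}
  {k: True, o: True, u: True, q: False}
  {k: True, o: True, q: True, u: True}
  {k: True, u: False, q: False, o: False}
  {k: True, q: True, u: False, o: False}
  {k: True, u: True, q: False, o: False}
  {k: True, q: True, u: True, o: False}
  {o: True, u: False, q: False, k: False}
  {q: True, o: True, u: False, k: False}
  {o: True, u: True, q: False, k: False}
  {q: True, o: True, u: True, k: False}
  {o: False, u: False, q: False, k: False}


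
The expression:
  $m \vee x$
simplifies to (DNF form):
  $m \vee x$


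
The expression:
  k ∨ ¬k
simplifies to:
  True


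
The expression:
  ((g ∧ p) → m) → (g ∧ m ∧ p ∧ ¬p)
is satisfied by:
  {p: True, g: True, m: False}


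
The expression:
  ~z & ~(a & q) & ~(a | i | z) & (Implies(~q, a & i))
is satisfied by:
  {q: True, i: False, z: False, a: False}


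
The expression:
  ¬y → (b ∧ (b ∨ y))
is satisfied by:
  {y: True, b: True}
  {y: True, b: False}
  {b: True, y: False}


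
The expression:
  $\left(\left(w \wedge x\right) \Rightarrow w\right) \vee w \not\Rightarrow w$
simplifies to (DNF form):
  $\text{True}$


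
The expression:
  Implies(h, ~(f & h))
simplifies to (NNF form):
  ~f | ~h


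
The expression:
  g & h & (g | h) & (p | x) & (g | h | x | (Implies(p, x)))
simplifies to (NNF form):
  g & h & (p | x)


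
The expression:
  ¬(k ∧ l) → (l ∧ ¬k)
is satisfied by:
  {l: True}


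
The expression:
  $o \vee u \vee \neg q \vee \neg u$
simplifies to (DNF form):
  $\text{True}$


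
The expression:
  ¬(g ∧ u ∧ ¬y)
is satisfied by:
  {y: True, g: False, u: False}
  {g: False, u: False, y: False}
  {y: True, u: True, g: False}
  {u: True, g: False, y: False}
  {y: True, g: True, u: False}
  {g: True, y: False, u: False}
  {y: True, u: True, g: True}


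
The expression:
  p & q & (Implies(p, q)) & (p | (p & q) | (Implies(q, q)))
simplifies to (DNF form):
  p & q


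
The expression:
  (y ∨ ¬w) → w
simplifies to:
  w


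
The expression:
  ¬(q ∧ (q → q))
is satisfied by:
  {q: False}


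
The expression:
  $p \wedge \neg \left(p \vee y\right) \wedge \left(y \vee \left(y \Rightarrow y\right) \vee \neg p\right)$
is never true.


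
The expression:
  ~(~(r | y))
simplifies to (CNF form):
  r | y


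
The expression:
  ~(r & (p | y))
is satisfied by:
  {p: False, r: False, y: False}
  {y: True, p: False, r: False}
  {p: True, y: False, r: False}
  {y: True, p: True, r: False}
  {r: True, y: False, p: False}


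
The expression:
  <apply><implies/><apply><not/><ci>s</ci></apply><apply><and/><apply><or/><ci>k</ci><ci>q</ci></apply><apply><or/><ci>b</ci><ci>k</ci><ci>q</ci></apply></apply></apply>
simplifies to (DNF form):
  <apply><or/><ci>k</ci><ci>q</ci><ci>s</ci></apply>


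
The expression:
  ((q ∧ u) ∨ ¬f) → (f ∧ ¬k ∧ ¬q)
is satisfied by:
  {f: True, u: False, q: False}
  {q: True, f: True, u: False}
  {u: True, f: True, q: False}


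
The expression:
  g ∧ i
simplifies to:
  g ∧ i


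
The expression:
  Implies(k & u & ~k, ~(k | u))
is always true.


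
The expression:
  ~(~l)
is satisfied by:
  {l: True}


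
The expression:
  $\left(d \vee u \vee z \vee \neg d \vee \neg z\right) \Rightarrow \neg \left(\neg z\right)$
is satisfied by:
  {z: True}


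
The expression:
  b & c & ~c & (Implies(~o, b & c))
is never true.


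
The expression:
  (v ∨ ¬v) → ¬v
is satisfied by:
  {v: False}


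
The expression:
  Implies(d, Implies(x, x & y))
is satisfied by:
  {y: True, d: False, x: False}
  {d: False, x: False, y: False}
  {y: True, x: True, d: False}
  {x: True, d: False, y: False}
  {y: True, d: True, x: False}
  {d: True, y: False, x: False}
  {y: True, x: True, d: True}


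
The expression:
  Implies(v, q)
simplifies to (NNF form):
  q | ~v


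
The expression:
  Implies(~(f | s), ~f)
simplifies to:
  True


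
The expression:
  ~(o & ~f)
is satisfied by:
  {f: True, o: False}
  {o: False, f: False}
  {o: True, f: True}


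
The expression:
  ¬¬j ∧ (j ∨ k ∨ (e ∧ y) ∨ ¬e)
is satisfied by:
  {j: True}


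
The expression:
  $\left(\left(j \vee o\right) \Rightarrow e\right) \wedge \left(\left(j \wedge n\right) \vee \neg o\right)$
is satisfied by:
  {n: True, e: True, o: False, j: False}
  {n: True, e: False, o: False, j: False}
  {e: True, j: False, n: False, o: False}
  {j: False, e: False, n: False, o: False}
  {j: True, n: True, e: True, o: False}
  {j: True, e: True, n: False, o: False}
  {o: True, j: True, n: True, e: True}


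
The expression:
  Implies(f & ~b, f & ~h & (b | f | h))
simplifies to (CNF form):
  b | ~f | ~h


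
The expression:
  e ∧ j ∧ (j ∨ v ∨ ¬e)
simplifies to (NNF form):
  e ∧ j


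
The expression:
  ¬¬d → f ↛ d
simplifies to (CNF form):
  ¬d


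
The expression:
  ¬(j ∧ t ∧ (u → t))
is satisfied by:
  {t: False, j: False}
  {j: True, t: False}
  {t: True, j: False}


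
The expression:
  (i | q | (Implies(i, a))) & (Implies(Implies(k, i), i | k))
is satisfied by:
  {i: True, k: True}
  {i: True, k: False}
  {k: True, i: False}


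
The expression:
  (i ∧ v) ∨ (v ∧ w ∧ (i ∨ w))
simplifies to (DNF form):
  (i ∧ v) ∨ (v ∧ w)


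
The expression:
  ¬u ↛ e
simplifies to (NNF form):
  e ∨ ¬u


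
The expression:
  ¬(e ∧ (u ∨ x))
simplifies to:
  (¬u ∧ ¬x) ∨ ¬e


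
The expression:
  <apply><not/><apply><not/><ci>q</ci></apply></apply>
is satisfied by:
  {q: True}


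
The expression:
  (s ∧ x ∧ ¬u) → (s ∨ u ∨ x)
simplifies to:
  True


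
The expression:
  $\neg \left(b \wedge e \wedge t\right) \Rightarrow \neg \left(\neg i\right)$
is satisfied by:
  {i: True, b: True, t: True, e: True}
  {i: True, b: True, t: True, e: False}
  {i: True, b: True, e: True, t: False}
  {i: True, b: True, e: False, t: False}
  {i: True, t: True, e: True, b: False}
  {i: True, t: True, e: False, b: False}
  {i: True, t: False, e: True, b: False}
  {i: True, t: False, e: False, b: False}
  {b: True, t: True, e: True, i: False}


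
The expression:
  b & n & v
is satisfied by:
  {b: True, n: True, v: True}


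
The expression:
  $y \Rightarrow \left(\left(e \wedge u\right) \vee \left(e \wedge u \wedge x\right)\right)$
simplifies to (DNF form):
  $\left(e \wedge u\right) \vee \neg y$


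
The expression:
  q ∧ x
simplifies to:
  q ∧ x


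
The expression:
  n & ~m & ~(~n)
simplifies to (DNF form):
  n & ~m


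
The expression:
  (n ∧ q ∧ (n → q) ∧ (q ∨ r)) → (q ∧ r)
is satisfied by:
  {r: True, q: False, n: False}
  {q: False, n: False, r: False}
  {r: True, n: True, q: False}
  {n: True, q: False, r: False}
  {r: True, q: True, n: False}
  {q: True, r: False, n: False}
  {r: True, n: True, q: True}


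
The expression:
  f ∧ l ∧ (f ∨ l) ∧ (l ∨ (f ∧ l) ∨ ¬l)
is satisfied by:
  {f: True, l: True}


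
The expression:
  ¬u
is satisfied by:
  {u: False}


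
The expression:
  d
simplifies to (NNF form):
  d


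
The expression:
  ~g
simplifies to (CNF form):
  ~g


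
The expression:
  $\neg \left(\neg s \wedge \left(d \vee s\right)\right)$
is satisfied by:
  {s: True, d: False}
  {d: False, s: False}
  {d: True, s: True}


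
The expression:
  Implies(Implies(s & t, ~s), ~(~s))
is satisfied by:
  {s: True}


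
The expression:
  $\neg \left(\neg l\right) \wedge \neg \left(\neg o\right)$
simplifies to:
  $l \wedge o$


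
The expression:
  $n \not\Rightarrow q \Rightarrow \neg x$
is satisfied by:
  {q: True, x: False, n: False}
  {x: False, n: False, q: False}
  {n: True, q: True, x: False}
  {n: True, x: False, q: False}
  {q: True, x: True, n: False}
  {x: True, q: False, n: False}
  {n: True, x: True, q: True}


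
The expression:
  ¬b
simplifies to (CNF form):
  ¬b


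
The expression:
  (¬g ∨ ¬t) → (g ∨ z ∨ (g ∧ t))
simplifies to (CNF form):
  g ∨ z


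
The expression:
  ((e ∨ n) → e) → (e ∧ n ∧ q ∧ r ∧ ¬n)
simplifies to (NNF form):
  n ∧ ¬e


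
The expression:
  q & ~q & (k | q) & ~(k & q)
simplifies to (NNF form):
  False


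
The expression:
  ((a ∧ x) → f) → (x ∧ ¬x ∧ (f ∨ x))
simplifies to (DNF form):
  a ∧ x ∧ ¬f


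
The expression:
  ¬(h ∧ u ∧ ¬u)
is always true.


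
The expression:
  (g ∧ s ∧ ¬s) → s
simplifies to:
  True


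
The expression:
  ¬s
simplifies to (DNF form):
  ¬s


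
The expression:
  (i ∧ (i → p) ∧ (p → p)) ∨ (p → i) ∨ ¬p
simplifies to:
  i ∨ ¬p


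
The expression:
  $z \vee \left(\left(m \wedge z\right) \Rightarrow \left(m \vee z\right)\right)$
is always true.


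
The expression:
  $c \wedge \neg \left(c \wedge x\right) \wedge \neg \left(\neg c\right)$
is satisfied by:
  {c: True, x: False}


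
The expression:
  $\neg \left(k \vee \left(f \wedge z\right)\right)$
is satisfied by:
  {z: False, k: False, f: False}
  {f: True, z: False, k: False}
  {z: True, f: False, k: False}


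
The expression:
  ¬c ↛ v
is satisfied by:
  {v: True, c: False}
  {c: False, v: False}
  {c: True, v: True}


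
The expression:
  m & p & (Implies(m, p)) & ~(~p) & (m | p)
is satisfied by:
  {m: True, p: True}


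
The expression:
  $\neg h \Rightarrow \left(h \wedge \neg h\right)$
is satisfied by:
  {h: True}


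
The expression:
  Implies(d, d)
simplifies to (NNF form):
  True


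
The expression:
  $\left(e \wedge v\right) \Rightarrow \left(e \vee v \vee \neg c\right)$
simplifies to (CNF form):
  $\text{True}$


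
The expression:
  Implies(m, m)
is always true.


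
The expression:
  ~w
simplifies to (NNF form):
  ~w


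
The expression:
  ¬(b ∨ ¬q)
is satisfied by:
  {q: True, b: False}


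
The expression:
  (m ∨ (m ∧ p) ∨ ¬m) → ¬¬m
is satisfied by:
  {m: True}


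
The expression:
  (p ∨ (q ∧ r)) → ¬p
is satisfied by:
  {p: False}


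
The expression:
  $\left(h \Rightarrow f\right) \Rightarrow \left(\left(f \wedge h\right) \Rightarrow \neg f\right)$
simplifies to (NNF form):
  $\neg f \vee \neg h$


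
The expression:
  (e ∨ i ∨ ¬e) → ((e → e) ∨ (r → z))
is always true.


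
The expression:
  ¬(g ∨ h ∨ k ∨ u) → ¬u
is always true.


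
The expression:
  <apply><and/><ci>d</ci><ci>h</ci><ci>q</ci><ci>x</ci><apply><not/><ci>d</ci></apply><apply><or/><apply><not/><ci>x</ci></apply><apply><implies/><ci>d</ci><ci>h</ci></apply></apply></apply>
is never true.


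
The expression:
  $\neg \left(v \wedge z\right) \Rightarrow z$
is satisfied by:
  {z: True}


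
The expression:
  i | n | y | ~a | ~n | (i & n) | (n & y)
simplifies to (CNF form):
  True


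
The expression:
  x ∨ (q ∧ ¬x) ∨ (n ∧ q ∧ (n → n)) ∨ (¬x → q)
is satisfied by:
  {x: True, q: True}
  {x: True, q: False}
  {q: True, x: False}


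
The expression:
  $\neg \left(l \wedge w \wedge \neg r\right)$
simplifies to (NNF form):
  $r \vee \neg l \vee \neg w$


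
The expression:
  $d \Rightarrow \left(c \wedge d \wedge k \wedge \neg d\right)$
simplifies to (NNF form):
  $\neg d$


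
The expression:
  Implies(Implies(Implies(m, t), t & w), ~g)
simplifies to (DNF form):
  ~g | (t & ~w) | (~m & ~t)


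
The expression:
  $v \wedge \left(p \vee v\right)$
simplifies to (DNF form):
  $v$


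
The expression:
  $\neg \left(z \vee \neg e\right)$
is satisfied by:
  {e: True, z: False}


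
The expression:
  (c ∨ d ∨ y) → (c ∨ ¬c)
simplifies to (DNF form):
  True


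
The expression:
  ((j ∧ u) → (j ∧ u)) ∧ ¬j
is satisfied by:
  {j: False}


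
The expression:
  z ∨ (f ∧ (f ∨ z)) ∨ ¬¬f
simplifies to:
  f ∨ z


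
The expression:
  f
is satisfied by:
  {f: True}


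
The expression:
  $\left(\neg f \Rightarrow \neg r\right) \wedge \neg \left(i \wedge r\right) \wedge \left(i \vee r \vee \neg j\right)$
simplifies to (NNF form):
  $\left(i \wedge \neg r\right) \vee \left(\neg j \wedge \neg r\right) \vee \left(f \wedge r \wedge \neg i\right)$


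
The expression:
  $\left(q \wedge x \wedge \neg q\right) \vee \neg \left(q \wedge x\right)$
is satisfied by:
  {q: False, x: False}
  {x: True, q: False}
  {q: True, x: False}


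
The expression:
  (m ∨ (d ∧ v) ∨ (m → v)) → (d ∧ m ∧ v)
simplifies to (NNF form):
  d ∧ m ∧ v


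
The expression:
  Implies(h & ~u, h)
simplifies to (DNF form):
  True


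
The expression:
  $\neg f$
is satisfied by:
  {f: False}


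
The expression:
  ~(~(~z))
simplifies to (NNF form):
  ~z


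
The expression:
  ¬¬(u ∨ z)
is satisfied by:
  {z: True, u: True}
  {z: True, u: False}
  {u: True, z: False}


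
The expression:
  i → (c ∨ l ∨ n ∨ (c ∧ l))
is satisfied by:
  {n: True, l: True, c: True, i: False}
  {n: True, l: True, c: False, i: False}
  {n: True, c: True, l: False, i: False}
  {n: True, c: False, l: False, i: False}
  {l: True, c: True, n: False, i: False}
  {l: True, n: False, c: False, i: False}
  {l: False, c: True, n: False, i: False}
  {l: False, n: False, c: False, i: False}
  {n: True, i: True, l: True, c: True}
  {n: True, i: True, l: True, c: False}
  {n: True, i: True, c: True, l: False}
  {n: True, i: True, c: False, l: False}
  {i: True, l: True, c: True, n: False}
  {i: True, l: True, c: False, n: False}
  {i: True, c: True, l: False, n: False}


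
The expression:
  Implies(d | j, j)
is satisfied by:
  {j: True, d: False}
  {d: False, j: False}
  {d: True, j: True}


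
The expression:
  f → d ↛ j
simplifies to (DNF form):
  (d ∧ ¬j) ∨ ¬f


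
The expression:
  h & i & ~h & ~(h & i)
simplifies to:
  False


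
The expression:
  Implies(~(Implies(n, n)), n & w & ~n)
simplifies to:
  True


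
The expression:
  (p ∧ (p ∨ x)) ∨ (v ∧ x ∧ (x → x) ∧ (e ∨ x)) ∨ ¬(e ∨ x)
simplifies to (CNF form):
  (p ∨ v ∨ ¬e) ∧ (p ∨ v ∨ ¬x) ∧ (p ∨ x ∨ ¬e) ∧ (p ∨ x ∨ ¬x)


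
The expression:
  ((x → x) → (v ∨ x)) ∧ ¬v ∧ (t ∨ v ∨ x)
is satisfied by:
  {x: True, v: False}


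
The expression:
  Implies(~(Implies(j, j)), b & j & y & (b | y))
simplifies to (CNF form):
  True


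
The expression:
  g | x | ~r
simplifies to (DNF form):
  g | x | ~r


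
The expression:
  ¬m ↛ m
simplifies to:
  True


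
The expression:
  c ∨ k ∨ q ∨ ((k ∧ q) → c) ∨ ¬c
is always true.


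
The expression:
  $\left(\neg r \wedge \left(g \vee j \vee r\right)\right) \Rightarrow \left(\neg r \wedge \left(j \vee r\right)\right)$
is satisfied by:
  {r: True, j: True, g: False}
  {r: True, j: False, g: False}
  {j: True, r: False, g: False}
  {r: False, j: False, g: False}
  {r: True, g: True, j: True}
  {r: True, g: True, j: False}
  {g: True, j: True, r: False}


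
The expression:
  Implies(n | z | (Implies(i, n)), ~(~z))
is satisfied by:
  {z: True, i: True, n: False}
  {z: True, i: False, n: False}
  {n: True, z: True, i: True}
  {n: True, z: True, i: False}
  {i: True, n: False, z: False}


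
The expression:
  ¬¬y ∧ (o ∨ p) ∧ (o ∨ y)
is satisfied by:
  {o: True, p: True, y: True}
  {o: True, y: True, p: False}
  {p: True, y: True, o: False}


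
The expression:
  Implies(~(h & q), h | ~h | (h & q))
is always true.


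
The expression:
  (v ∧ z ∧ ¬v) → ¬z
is always true.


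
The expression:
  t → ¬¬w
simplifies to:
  w ∨ ¬t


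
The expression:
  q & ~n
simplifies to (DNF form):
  q & ~n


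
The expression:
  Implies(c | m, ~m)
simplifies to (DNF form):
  ~m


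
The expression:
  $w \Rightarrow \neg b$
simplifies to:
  $\neg b \vee \neg w$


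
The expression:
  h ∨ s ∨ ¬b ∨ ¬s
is always true.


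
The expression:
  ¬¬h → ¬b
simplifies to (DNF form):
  ¬b ∨ ¬h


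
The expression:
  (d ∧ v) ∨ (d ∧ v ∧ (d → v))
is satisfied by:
  {d: True, v: True}


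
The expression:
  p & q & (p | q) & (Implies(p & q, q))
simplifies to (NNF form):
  p & q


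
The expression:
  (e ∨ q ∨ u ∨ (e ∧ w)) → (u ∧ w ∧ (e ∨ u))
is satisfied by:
  {u: True, w: True, e: False, q: False}
  {q: True, u: True, w: True, e: False}
  {u: True, w: True, e: True, q: False}
  {q: True, u: True, w: True, e: True}
  {w: True, q: False, e: False, u: False}
  {q: False, e: False, w: False, u: False}


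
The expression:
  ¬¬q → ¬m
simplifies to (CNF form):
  ¬m ∨ ¬q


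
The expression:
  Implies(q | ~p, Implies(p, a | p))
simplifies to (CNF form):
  True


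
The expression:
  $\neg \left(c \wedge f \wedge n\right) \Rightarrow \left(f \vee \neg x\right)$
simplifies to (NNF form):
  $f \vee \neg x$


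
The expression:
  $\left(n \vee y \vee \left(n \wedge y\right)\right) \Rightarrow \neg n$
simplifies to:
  $\neg n$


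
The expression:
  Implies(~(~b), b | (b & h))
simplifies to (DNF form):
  True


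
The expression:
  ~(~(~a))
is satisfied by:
  {a: False}


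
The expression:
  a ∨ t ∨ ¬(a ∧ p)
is always true.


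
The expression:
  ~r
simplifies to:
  ~r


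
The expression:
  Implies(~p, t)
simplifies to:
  p | t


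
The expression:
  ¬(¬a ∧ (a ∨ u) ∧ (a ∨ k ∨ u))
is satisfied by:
  {a: True, u: False}
  {u: False, a: False}
  {u: True, a: True}


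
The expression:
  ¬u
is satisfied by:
  {u: False}


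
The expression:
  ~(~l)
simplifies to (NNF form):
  l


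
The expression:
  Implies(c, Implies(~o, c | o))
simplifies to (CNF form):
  True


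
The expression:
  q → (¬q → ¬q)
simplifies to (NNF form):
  True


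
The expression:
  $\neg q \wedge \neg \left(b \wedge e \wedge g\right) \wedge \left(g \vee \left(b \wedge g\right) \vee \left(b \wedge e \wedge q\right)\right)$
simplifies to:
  $g \wedge \neg q \wedge \left(\neg b \vee \neg e\right)$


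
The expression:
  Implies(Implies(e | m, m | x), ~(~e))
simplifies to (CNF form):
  e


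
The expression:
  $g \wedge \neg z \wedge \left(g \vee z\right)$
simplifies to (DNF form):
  $g \wedge \neg z$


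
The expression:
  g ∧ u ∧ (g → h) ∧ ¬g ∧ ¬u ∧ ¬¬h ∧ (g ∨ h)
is never true.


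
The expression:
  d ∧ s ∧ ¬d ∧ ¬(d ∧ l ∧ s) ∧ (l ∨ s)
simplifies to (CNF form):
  False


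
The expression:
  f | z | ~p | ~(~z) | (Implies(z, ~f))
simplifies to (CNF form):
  True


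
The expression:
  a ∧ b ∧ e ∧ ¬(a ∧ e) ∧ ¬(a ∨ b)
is never true.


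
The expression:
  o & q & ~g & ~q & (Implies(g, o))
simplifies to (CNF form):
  False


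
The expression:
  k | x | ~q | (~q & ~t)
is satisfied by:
  {x: True, k: True, q: False}
  {x: True, q: False, k: False}
  {k: True, q: False, x: False}
  {k: False, q: False, x: False}
  {x: True, k: True, q: True}
  {x: True, q: True, k: False}
  {k: True, q: True, x: False}


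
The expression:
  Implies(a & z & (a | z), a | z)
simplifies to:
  True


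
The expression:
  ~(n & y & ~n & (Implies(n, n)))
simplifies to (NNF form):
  True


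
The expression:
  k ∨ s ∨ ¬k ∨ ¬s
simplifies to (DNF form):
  True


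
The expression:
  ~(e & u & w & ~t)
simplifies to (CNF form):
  t | ~e | ~u | ~w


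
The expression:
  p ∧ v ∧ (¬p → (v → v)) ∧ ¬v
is never true.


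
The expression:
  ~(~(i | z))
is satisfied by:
  {i: True, z: True}
  {i: True, z: False}
  {z: True, i: False}


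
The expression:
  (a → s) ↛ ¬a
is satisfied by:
  {a: True, s: True}


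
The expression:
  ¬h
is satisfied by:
  {h: False}


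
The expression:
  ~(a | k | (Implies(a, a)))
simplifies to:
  False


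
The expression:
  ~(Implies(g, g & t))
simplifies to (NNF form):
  g & ~t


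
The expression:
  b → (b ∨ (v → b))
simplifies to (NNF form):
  True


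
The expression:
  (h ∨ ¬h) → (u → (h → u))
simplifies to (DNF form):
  True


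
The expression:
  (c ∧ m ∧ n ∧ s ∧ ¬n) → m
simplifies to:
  True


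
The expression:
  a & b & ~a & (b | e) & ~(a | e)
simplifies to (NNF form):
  False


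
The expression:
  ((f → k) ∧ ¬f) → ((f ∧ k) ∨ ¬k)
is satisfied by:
  {f: True, k: False}
  {k: False, f: False}
  {k: True, f: True}


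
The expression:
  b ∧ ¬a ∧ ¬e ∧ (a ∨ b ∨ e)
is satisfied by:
  {b: True, e: False, a: False}


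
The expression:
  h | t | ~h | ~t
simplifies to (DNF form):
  True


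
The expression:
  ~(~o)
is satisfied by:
  {o: True}


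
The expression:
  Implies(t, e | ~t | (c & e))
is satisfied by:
  {e: True, t: False}
  {t: False, e: False}
  {t: True, e: True}


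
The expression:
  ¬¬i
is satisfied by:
  {i: True}


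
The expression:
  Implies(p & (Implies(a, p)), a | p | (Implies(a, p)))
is always true.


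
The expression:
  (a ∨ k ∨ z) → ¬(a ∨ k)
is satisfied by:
  {k: False, a: False}


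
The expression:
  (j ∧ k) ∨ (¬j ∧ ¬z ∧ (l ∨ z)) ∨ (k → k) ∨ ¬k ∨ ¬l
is always true.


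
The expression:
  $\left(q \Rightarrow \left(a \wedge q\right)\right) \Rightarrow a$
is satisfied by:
  {a: True, q: True}
  {a: True, q: False}
  {q: True, a: False}


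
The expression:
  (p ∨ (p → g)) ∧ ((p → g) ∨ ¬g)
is always true.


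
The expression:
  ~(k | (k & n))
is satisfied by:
  {k: False}


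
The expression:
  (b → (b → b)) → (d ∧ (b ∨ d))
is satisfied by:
  {d: True}


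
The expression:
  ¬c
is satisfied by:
  {c: False}


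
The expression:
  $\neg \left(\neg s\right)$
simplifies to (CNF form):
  $s$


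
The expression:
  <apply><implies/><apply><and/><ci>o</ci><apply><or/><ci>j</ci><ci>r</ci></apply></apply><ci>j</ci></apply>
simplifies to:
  <apply><or/><ci>j</ci><apply><not/><ci>o</ci></apply><apply><not/><ci>r</ci></apply></apply>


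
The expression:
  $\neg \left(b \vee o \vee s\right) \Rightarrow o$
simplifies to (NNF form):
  $b \vee o \vee s$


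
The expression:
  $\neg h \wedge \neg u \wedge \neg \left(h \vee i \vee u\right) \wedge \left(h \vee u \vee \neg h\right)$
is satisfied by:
  {u: False, i: False, h: False}


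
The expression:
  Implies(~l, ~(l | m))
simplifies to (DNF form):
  l | ~m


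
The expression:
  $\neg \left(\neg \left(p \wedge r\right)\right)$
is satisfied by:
  {r: True, p: True}


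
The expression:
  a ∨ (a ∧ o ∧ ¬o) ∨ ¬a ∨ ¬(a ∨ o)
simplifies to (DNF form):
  True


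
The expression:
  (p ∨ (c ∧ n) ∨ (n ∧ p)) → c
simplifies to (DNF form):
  c ∨ ¬p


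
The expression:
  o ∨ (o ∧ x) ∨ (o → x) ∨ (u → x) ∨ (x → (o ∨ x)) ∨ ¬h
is always true.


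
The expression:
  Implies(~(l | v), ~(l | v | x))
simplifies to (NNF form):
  l | v | ~x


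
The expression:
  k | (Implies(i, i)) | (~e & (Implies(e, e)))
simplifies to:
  True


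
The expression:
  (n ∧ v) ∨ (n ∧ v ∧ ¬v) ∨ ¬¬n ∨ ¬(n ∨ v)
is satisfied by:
  {n: True, v: False}
  {v: False, n: False}
  {v: True, n: True}


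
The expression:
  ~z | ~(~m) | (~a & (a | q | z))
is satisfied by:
  {m: True, z: False, a: False}
  {m: False, z: False, a: False}
  {a: True, m: True, z: False}
  {a: True, m: False, z: False}
  {z: True, m: True, a: False}
  {z: True, m: False, a: False}
  {z: True, a: True, m: True}


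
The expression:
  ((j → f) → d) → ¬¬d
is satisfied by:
  {d: True, f: True, j: False}
  {d: True, f: False, j: False}
  {f: True, d: False, j: False}
  {d: False, f: False, j: False}
  {j: True, d: True, f: True}
  {j: True, d: True, f: False}
  {j: True, f: True, d: False}


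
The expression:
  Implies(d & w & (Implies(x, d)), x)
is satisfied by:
  {x: True, w: False, d: False}
  {w: False, d: False, x: False}
  {x: True, d: True, w: False}
  {d: True, w: False, x: False}
  {x: True, w: True, d: False}
  {w: True, x: False, d: False}
  {x: True, d: True, w: True}


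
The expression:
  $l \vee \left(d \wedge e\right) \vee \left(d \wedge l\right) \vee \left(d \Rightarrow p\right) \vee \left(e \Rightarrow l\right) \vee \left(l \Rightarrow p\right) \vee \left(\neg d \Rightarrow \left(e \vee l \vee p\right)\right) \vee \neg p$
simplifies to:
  $\text{True}$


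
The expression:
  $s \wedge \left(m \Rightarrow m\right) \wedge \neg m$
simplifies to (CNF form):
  $s \wedge \neg m$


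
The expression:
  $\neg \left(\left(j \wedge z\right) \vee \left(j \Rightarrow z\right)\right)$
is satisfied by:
  {j: True, z: False}


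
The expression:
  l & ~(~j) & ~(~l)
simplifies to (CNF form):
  j & l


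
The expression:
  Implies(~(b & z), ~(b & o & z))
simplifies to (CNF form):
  True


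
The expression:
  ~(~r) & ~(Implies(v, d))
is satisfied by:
  {r: True, v: True, d: False}


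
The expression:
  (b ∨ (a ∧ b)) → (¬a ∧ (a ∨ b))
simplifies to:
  ¬a ∨ ¬b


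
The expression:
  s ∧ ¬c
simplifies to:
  s ∧ ¬c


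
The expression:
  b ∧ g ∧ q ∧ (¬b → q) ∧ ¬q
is never true.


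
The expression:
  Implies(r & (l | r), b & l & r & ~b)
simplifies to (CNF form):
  ~r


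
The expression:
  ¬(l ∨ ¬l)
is never true.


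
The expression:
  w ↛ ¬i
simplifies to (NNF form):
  i ∧ w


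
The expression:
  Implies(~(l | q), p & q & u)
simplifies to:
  l | q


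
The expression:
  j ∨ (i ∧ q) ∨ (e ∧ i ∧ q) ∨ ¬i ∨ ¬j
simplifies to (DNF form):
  True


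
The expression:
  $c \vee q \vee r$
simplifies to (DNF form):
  $c \vee q \vee r$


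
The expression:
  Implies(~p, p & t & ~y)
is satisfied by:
  {p: True}


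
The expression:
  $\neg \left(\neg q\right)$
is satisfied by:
  {q: True}


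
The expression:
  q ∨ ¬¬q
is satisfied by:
  {q: True}


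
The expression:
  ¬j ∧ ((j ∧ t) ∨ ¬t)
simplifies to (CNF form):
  ¬j ∧ ¬t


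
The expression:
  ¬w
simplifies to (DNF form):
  ¬w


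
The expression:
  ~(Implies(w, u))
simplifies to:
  w & ~u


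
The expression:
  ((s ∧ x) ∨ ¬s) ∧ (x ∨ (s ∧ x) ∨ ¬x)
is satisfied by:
  {x: True, s: False}
  {s: False, x: False}
  {s: True, x: True}


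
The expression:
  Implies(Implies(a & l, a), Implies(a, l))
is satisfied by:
  {l: True, a: False}
  {a: False, l: False}
  {a: True, l: True}


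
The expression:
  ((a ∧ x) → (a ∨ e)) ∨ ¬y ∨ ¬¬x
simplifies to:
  True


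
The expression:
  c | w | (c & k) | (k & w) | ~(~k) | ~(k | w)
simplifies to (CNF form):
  True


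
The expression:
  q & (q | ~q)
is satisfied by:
  {q: True}


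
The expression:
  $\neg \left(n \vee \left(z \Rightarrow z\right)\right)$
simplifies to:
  $\text{False}$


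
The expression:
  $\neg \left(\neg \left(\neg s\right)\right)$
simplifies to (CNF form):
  $\neg s$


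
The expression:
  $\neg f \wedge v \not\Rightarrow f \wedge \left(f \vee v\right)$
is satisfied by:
  {v: True, f: False}


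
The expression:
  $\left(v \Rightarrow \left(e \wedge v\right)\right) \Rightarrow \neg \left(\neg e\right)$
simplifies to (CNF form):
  $e \vee v$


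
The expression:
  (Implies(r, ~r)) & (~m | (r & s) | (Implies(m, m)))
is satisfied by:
  {r: False}


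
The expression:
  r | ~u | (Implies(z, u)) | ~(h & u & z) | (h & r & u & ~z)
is always true.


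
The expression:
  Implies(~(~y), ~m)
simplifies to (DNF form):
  ~m | ~y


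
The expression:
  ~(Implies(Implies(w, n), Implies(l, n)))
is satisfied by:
  {l: True, w: False, n: False}


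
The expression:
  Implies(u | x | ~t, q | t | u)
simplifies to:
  q | t | u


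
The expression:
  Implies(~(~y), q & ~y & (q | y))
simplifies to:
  ~y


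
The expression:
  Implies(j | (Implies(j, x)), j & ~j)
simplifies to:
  False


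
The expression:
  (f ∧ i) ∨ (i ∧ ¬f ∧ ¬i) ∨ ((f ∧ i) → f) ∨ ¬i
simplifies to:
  True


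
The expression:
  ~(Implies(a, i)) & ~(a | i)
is never true.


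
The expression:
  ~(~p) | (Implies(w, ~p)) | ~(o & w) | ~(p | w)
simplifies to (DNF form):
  True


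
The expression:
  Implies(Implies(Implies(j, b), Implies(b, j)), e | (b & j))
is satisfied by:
  {b: True, e: True}
  {b: True, e: False}
  {e: True, b: False}


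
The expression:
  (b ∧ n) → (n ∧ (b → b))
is always true.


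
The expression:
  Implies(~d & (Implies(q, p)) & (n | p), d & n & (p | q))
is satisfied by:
  {d: True, q: True, p: False, n: False}
  {d: True, q: False, p: False, n: False}
  {n: True, d: True, q: True, p: False}
  {n: True, d: True, q: False, p: False}
  {d: True, p: True, q: True, n: False}
  {d: True, p: True, q: False, n: False}
  {d: True, p: True, n: True, q: True}
  {d: True, p: True, n: True, q: False}
  {q: True, d: False, p: False, n: False}
  {d: False, q: False, p: False, n: False}
  {n: True, q: True, d: False, p: False}


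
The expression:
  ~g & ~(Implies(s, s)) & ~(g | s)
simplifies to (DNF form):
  False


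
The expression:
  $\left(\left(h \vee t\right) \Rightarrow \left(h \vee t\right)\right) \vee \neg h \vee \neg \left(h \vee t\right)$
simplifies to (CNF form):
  $\text{True}$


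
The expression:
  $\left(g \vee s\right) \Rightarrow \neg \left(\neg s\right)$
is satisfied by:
  {s: True, g: False}
  {g: False, s: False}
  {g: True, s: True}


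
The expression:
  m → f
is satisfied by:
  {f: True, m: False}
  {m: False, f: False}
  {m: True, f: True}


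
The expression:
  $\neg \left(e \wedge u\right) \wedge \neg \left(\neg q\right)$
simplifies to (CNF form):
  $q \wedge \left(\neg e \vee \neg u\right)$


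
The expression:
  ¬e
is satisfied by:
  {e: False}


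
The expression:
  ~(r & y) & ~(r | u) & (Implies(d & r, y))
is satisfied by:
  {u: False, r: False}


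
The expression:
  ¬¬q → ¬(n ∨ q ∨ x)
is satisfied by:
  {q: False}


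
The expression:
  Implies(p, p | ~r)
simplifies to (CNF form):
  True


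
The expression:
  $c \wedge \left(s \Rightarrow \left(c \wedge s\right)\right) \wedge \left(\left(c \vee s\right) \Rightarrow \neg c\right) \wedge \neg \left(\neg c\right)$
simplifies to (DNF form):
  $\text{False}$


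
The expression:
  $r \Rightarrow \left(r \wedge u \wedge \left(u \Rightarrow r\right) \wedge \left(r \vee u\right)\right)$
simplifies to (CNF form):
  $u \vee \neg r$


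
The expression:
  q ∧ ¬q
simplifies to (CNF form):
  False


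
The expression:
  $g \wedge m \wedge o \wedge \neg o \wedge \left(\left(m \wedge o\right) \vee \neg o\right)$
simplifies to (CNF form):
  $\text{False}$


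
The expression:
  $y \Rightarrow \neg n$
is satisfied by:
  {y: False, n: False}
  {n: True, y: False}
  {y: True, n: False}


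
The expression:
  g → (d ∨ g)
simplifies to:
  True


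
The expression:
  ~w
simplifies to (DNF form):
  ~w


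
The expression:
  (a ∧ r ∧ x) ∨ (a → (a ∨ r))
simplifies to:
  True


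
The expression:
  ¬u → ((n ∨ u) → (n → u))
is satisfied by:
  {u: True, n: False}
  {n: False, u: False}
  {n: True, u: True}


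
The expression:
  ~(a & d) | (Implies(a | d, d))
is always true.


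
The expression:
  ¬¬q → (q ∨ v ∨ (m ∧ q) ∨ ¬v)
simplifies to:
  True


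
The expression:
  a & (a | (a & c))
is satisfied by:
  {a: True}


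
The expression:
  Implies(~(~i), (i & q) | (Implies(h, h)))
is always true.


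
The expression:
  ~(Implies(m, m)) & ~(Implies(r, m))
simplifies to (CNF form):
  False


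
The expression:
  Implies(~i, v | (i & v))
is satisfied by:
  {i: True, v: True}
  {i: True, v: False}
  {v: True, i: False}


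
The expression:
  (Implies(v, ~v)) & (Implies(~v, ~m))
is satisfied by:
  {v: False, m: False}


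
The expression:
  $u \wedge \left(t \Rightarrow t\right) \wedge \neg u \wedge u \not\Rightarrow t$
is never true.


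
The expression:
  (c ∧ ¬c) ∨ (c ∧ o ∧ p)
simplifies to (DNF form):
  c ∧ o ∧ p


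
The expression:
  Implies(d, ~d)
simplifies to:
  ~d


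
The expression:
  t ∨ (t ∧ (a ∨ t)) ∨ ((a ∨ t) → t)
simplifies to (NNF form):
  t ∨ ¬a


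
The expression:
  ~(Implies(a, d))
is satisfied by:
  {a: True, d: False}


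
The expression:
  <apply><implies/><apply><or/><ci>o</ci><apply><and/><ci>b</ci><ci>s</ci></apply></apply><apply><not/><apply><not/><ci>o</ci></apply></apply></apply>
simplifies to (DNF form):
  <apply><or/><ci>o</ci><apply><not/><ci>b</ci></apply><apply><not/><ci>s</ci></apply></apply>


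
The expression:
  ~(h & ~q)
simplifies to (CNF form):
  q | ~h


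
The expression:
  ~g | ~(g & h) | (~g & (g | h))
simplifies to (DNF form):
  ~g | ~h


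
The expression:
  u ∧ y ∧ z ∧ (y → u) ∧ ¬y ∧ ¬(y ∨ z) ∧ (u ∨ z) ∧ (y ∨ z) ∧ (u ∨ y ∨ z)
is never true.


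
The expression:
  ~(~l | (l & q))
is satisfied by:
  {l: True, q: False}


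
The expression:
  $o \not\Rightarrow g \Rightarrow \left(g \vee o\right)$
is always true.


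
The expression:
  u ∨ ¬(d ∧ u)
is always true.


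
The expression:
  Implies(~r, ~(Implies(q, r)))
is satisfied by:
  {r: True, q: True}
  {r: True, q: False}
  {q: True, r: False}


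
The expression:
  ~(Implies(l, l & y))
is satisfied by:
  {l: True, y: False}


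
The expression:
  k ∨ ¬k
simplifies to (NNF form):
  True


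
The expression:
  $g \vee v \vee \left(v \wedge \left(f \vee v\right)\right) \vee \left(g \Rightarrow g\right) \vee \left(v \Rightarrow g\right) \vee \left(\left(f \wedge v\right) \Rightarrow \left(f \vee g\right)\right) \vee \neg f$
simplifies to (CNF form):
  $\text{True}$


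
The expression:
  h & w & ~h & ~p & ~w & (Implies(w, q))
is never true.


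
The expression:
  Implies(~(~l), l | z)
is always true.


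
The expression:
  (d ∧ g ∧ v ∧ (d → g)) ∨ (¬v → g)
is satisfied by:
  {v: True, g: True}
  {v: True, g: False}
  {g: True, v: False}


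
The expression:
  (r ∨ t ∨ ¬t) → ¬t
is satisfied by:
  {t: False}


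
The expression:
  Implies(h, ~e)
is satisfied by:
  {h: False, e: False}
  {e: True, h: False}
  {h: True, e: False}


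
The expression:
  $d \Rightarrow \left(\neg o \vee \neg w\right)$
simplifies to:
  $\neg d \vee \neg o \vee \neg w$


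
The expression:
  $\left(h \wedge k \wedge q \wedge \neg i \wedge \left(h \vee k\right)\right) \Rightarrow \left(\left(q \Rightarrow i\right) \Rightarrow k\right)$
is always true.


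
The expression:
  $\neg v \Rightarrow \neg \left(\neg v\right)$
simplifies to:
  $v$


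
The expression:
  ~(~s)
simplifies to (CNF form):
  s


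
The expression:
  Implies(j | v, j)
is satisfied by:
  {j: True, v: False}
  {v: False, j: False}
  {v: True, j: True}


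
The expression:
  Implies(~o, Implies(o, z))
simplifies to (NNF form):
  True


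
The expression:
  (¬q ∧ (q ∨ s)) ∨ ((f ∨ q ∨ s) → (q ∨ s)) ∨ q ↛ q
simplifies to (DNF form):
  q ∨ s ∨ ¬f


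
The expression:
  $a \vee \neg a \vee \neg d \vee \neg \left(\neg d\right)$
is always true.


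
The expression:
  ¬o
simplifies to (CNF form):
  ¬o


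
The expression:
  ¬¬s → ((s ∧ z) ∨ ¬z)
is always true.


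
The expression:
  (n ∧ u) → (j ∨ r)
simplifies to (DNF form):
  j ∨ r ∨ ¬n ∨ ¬u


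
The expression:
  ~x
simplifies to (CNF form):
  ~x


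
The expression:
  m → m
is always true.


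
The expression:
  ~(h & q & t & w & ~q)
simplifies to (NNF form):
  True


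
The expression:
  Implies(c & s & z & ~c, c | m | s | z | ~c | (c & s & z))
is always true.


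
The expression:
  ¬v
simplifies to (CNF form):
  ¬v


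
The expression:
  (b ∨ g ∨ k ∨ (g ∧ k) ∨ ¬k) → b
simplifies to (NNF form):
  b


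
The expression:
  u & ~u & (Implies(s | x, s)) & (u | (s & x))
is never true.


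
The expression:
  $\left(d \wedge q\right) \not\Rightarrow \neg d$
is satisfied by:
  {d: True, q: True}


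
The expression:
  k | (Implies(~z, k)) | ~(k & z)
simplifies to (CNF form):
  True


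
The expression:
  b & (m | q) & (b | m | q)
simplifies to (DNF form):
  (b & m) | (b & q)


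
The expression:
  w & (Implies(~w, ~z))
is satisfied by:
  {w: True}


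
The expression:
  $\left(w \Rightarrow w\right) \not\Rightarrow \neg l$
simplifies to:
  $l$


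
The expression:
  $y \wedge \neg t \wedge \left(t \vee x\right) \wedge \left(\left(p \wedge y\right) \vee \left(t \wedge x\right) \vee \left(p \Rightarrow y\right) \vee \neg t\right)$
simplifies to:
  $x \wedge y \wedge \neg t$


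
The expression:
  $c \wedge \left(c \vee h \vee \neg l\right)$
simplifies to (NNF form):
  $c$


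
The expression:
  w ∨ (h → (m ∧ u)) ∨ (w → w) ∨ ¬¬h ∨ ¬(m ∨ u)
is always true.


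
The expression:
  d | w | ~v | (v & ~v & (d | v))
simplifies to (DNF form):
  d | w | ~v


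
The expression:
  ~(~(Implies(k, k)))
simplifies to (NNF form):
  True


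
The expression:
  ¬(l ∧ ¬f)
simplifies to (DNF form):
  f ∨ ¬l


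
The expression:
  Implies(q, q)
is always true.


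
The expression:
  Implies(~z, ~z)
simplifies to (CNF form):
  True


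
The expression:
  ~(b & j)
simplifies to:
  ~b | ~j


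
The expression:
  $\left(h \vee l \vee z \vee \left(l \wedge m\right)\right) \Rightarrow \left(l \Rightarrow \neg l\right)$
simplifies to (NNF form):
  $\neg l$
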